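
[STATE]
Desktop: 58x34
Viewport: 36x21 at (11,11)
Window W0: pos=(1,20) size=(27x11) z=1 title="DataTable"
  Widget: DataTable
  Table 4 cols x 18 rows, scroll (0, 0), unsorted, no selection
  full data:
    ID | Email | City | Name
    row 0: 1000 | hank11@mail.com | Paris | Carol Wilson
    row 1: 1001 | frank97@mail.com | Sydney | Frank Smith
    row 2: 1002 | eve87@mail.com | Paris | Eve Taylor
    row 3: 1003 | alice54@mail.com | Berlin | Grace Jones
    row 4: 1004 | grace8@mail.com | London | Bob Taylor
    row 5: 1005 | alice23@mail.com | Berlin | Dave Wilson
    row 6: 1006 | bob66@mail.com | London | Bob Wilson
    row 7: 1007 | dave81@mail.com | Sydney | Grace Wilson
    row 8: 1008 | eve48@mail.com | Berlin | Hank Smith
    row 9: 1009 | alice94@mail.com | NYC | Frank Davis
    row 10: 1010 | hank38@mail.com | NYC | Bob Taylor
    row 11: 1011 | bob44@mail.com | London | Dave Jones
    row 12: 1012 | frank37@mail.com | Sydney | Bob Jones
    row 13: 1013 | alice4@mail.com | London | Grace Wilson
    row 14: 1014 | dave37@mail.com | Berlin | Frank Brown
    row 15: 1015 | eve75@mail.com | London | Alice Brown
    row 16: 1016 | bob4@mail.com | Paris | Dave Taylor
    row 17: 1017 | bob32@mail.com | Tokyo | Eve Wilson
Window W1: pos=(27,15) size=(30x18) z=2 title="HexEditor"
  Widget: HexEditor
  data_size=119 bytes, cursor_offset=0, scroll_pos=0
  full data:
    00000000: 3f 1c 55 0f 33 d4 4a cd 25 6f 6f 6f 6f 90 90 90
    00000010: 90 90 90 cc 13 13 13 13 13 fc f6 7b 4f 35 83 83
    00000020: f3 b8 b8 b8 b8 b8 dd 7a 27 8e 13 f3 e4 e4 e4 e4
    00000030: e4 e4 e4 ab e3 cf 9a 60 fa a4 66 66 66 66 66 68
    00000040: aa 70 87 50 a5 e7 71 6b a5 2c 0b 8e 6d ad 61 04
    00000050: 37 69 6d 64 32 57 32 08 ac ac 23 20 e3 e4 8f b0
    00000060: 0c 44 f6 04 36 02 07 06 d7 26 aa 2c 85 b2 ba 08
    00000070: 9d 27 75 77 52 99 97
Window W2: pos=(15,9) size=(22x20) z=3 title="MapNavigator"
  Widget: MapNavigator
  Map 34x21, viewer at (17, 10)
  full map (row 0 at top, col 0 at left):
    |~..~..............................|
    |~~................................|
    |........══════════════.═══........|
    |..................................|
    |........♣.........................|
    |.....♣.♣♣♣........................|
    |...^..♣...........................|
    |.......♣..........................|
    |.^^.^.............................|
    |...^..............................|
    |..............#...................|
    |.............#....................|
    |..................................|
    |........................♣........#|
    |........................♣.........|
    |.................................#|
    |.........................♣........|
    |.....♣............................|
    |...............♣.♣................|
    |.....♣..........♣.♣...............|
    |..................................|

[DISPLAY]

    ┠────────────────────┨          
    ┃.══════════════.═══.┃          
    ┃....................┃          
    ┃.♣..................┃          
    ┃♣♣♣.................┃━━━━━━━━━━
    ┃....................┃r         
    ┃♣...................┃──────────
    ┃....................┃ 3F 1c 55 
    ┃....................┃ 90 90 90 
━━━━┃.......#..@.........┃ f3 b8 b8 
e   ┃......#.............┃ e4 e4 e4 
────┃....................┃ aa 70 87 
l   ┃.................♣..┃ 37 69 6d 
────┃.................♣..┃ 0c 44 f6 
11@m┃....................┃ 9d 27 75 
k97@┃..................♣.┃          
7@ma┃....................┃          
e54@┗━━━━━━━━━━━━━━━━━━━━┛          
e8@mail.com │Lon┃                   
━━━━━━━━━━━━━━━━┃                   
                ┃                   


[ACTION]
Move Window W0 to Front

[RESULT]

    ┠────────────────────┨          
    ┃.══════════════.═══.┃          
    ┃....................┃          
    ┃.♣..................┃          
    ┃♣♣♣.................┃━━━━━━━━━━
    ┃....................┃r         
    ┃♣...................┃──────────
    ┃....................┃ 3F 1c 55 
    ┃....................┃ 90 90 90 
━━━━━━━━━━━━━━━━┓........┃ f3 b8 b8 
e               ┃........┃ e4 e4 e4 
────────────────┨........┃ aa 70 87 
l           │Cit┃.....♣..┃ 37 69 6d 
────────────┼───┃.....♣..┃ 0c 44 f6 
11@mail.com │Par┃........┃ 9d 27 75 
k97@mail.com│Syd┃......♣.┃          
7@mail.com  │Par┃........┃          
e54@mail.com│Ber┃━━━━━━━━┛          
e8@mail.com │Lon┃                   
━━━━━━━━━━━━━━━━┛                   
                ┃                   


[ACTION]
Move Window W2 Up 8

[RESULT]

    ┃....................┃          
    ┃.......#..@.........┃          
    ┃......#.............┃          
    ┃....................┃          
    ┃.................♣..┃━━━━━━━━━━
    ┃.................♣..┃r         
    ┃....................┃──────────
    ┃..................♣.┃ 3F 1c 55 
    ┃....................┃ 90 90 90 
━━━━━━━━━━━━━━━━┓━━━━━━━━┛ f3 b8 b8 
e               ┃00000030  e4 e4 e4 
────────────────┨00000040  aa 70 87 
l           │Cit┃00000050  37 69 6d 
────────────┼───┃00000060  0c 44 f6 
11@mail.com │Par┃00000070  9d 27 75 
k97@mail.com│Syd┃                   
7@mail.com  │Par┃                   
e54@mail.com│Ber┃                   
e8@mail.com │Lon┃                   
━━━━━━━━━━━━━━━━┛                   
                ┃                   


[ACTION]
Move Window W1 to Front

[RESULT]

    ┃....................┃          
    ┃.......#..@.........┃          
    ┃......#.............┃          
    ┃....................┃          
    ┃...........┏━━━━━━━━━━━━━━━━━━━
    ┃...........┃ HexEditor         
    ┃...........┠───────────────────
    ┃...........┃00000000  3F 1c 55 
    ┃...........┃00000010  90 90 90 
━━━━━━━━━━━━━━━━┃00000020  f3 b8 b8 
e               ┃00000030  e4 e4 e4 
────────────────┃00000040  aa 70 87 
l           │Cit┃00000050  37 69 6d 
────────────┼───┃00000060  0c 44 f6 
11@mail.com │Par┃00000070  9d 27 75 
k97@mail.com│Syd┃                   
7@mail.com  │Par┃                   
e54@mail.com│Ber┃                   
e8@mail.com │Lon┃                   
━━━━━━━━━━━━━━━━┃                   
                ┃                   


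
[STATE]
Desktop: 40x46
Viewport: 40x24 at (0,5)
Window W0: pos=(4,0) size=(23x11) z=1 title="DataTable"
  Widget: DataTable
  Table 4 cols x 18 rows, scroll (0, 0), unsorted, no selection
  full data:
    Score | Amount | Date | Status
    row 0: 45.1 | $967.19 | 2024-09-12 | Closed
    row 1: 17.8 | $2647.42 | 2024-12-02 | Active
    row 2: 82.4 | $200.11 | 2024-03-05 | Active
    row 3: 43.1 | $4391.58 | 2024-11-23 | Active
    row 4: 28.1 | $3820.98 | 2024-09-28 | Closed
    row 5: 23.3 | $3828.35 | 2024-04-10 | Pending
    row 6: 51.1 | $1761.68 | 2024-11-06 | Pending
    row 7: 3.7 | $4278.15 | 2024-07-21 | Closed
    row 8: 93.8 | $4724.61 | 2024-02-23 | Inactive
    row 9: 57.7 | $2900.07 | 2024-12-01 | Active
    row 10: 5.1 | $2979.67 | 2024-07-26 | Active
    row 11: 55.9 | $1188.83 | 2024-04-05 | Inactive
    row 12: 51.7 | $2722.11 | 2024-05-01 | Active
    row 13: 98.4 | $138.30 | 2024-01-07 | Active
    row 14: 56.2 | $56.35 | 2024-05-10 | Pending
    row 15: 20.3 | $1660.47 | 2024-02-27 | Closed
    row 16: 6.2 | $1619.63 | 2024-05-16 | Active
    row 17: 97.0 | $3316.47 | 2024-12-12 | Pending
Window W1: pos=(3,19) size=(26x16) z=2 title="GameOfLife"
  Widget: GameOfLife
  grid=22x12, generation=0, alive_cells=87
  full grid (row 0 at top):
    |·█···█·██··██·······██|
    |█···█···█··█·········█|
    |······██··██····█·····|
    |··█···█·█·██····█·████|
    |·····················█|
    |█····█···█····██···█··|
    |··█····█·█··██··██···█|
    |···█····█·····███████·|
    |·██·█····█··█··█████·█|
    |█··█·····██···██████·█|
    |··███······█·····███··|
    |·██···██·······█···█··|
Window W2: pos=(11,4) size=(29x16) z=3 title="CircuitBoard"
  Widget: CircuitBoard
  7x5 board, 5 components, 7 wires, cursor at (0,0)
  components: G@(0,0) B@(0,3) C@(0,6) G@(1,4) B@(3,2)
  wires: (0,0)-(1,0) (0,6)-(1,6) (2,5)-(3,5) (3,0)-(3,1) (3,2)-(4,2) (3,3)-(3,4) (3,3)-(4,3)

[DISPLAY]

    ┃45.1 │┃ CircuitBoard              ┃
    ┃17.8 │┠───────────────────────────┨
    ┃82.4 │┃   0 1 2 3 4 5 6           ┃
    ┃43.1 │┃0  [G]          B          ┃
    ┃28.1 │┃    │                      ┃
    ┗━━━━━━┃1   ·               G      ┃
           ┃                           ┃
           ┃2                       ·  ┃
           ┃                        │  ┃
           ┃3   · ─ ·   B   · ─ ·   ·  ┃
           ┃            │   │          ┃
           ┃4           ·   ·          ┃
           ┃Cursor: (0,0)              ┃
           ┃                           ┃
   ┏━━━━━━━┗━━━━━━━━━━━━━━━━━━━━━━━━━━━┛
   ┃ GameOfLife             ┃           
   ┠────────────────────────┨           
   ┃Gen: 0                  ┃           
   ┃·█···█·██··██·······██  ┃           
   ┃█···█···█··█·········█  ┃           
   ┃······██··██····█·····  ┃           
   ┃··█···█·█·██····█·████  ┃           
   ┃·····················█  ┃           
   ┃█····█···█····██···█··  ┃           


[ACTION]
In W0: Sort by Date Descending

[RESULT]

    ┃97.0 │┃ CircuitBoard              ┃
    ┃17.8 │┠───────────────────────────┨
    ┃57.7 │┃   0 1 2 3 4 5 6           ┃
    ┃43.1 │┃0  [G]          B          ┃
    ┃51.1 │┃    │                      ┃
    ┗━━━━━━┃1   ·               G      ┃
           ┃                           ┃
           ┃2                       ·  ┃
           ┃                        │  ┃
           ┃3   · ─ ·   B   · ─ ·   ·  ┃
           ┃            │   │          ┃
           ┃4           ·   ·          ┃
           ┃Cursor: (0,0)              ┃
           ┃                           ┃
   ┏━━━━━━━┗━━━━━━━━━━━━━━━━━━━━━━━━━━━┛
   ┃ GameOfLife             ┃           
   ┠────────────────────────┨           
   ┃Gen: 0                  ┃           
   ┃·█···█·██··██·······██  ┃           
   ┃█···█···█··█·········█  ┃           
   ┃······██··██····█·····  ┃           
   ┃··█···█·█·██····█·████  ┃           
   ┃·····················█  ┃           
   ┃█····█···█····██···█··  ┃           


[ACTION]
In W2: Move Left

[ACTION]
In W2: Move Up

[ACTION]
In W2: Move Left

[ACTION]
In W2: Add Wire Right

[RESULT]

    ┃97.0 │┃ CircuitBoard              ┃
    ┃17.8 │┠───────────────────────────┨
    ┃57.7 │┃   0 1 2 3 4 5 6           ┃
    ┃43.1 │┃0  [G]─ ·       B          ┃
    ┃51.1 │┃    │                      ┃
    ┗━━━━━━┃1   ·               G      ┃
           ┃                           ┃
           ┃2                       ·  ┃
           ┃                        │  ┃
           ┃3   · ─ ·   B   · ─ ·   ·  ┃
           ┃            │   │          ┃
           ┃4           ·   ·          ┃
           ┃Cursor: (0,0)              ┃
           ┃                           ┃
   ┏━━━━━━━┗━━━━━━━━━━━━━━━━━━━━━━━━━━━┛
   ┃ GameOfLife             ┃           
   ┠────────────────────────┨           
   ┃Gen: 0                  ┃           
   ┃·█···█·██··██·······██  ┃           
   ┃█···█···█··█·········█  ┃           
   ┃······██··██····█·····  ┃           
   ┃··█···█·█·██····█·████  ┃           
   ┃·····················█  ┃           
   ┃█····█···█····██···█··  ┃           


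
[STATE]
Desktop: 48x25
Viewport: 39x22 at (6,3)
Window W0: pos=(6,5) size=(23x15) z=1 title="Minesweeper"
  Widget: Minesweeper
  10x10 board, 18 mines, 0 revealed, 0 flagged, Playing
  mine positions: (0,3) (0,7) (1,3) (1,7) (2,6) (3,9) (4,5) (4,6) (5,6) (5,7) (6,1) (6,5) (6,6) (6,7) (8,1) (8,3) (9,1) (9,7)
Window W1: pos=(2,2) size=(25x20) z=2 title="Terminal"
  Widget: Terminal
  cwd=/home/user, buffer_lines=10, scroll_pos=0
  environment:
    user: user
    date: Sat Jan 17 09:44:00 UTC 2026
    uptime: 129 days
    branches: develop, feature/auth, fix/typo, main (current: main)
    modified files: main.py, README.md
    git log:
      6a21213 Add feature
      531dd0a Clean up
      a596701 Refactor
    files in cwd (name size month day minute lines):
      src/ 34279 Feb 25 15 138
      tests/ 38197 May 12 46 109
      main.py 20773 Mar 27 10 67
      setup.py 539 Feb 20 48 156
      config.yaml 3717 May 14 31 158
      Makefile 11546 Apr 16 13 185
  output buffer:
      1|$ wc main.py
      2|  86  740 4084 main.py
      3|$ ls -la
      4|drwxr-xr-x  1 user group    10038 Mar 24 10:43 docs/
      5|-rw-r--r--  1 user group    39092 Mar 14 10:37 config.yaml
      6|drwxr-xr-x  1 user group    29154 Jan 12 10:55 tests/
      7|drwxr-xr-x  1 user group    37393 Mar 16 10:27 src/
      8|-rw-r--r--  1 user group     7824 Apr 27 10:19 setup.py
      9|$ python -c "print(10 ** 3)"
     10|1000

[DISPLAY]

rminal              ┃                  
────────────────────┨                  
c main.py           ┃━┓                
6  740 4084 main.py ┃ ┃                
s -la               ┃─┨                
xr-xr-x  1 user grou┃ ┃                
-r--r--  1 user grou┃ ┃                
xr-xr-x  1 user grou┃ ┃                
xr-xr-x  1 user grou┃ ┃                
-r--r--  1 user grou┃ ┃                
ython -c "print(10 *┃ ┃                
0                   ┃ ┃                
                    ┃ ┃                
                    ┃ ┃                
                    ┃ ┃                
                    ┃ ┃                
                    ┃━┛                
                    ┃                  
━━━━━━━━━━━━━━━━━━━━┛                  
                                       
                                       
                                       


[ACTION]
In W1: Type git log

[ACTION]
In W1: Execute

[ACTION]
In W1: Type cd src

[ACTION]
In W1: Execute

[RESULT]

rminal              ┃                  
────────────────────┨                  
6  740 4084 main.py ┃━┓                
s -la               ┃ ┃                
xr-xr-x  1 user grou┃─┨                
-r--r--  1 user grou┃ ┃                
xr-xr-x  1 user grou┃ ┃                
xr-xr-x  1 user grou┃ ┃                
-r--r--  1 user grou┃ ┃                
ython -c "print(10 *┃ ┃                
0                   ┃ ┃                
it log              ┃ ┃                
1213 Add feature    ┃ ┃                
dd0a Clean up       ┃ ┃                
6701 Refactor       ┃ ┃                
d src               ┃ ┃                
                    ┃━┛                
                    ┃                  
━━━━━━━━━━━━━━━━━━━━┛                  
                                       
                                       
                                       


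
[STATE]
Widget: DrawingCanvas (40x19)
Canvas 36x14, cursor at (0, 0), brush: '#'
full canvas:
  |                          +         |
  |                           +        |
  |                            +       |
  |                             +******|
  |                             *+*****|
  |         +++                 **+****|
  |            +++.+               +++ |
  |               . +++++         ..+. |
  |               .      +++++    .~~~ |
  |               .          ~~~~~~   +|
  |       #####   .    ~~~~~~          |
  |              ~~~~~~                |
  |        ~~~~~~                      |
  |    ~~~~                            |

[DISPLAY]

+                         +             
                           +            
                            +           
                             +******    
                             *+*****    
         +++                 **+****    
            +++.+               +++     
               . +++++         ..+.     
               .      +++++    .~~~     
               .          ~~~~~~   +    
       #####   .    ~~~~~~              
              ~~~~~~                    
        ~~~~~~                          
    ~~~~                                
                                        
                                        
                                        
                                        
                                        


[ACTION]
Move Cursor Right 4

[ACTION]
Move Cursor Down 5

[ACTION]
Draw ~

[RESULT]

                          +             
                           +            
                            +           
                             +******    
                             *+*****    
    ~    +++                 **+****    
            +++.+               +++     
               . +++++         ..+.     
               .      +++++    .~~~     
               .          ~~~~~~   +    
       #####   .    ~~~~~~              
              ~~~~~~                    
        ~~~~~~                          
    ~~~~                                
                                        
                                        
                                        
                                        
                                        


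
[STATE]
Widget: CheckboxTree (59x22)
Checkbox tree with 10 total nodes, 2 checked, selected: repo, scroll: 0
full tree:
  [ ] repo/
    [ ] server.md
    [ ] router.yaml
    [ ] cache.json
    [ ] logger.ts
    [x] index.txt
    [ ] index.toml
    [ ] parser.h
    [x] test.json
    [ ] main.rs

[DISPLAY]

>[-] repo/                                                 
   [ ] server.md                                           
   [ ] router.yaml                                         
   [ ] cache.json                                          
   [ ] logger.ts                                           
   [x] index.txt                                           
   [ ] index.toml                                          
   [ ] parser.h                                            
   [x] test.json                                           
   [ ] main.rs                                             
                                                           
                                                           
                                                           
                                                           
                                                           
                                                           
                                                           
                                                           
                                                           
                                                           
                                                           
                                                           


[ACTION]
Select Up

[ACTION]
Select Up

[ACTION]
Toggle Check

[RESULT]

>[x] repo/                                                 
   [x] server.md                                           
   [x] router.yaml                                         
   [x] cache.json                                          
   [x] logger.ts                                           
   [x] index.txt                                           
   [x] index.toml                                          
   [x] parser.h                                            
   [x] test.json                                           
   [x] main.rs                                             
                                                           
                                                           
                                                           
                                                           
                                                           
                                                           
                                                           
                                                           
                                                           
                                                           
                                                           
                                                           


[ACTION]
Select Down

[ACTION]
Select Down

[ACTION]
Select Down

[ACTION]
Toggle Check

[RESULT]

 [-] repo/                                                 
   [x] server.md                                           
   [x] router.yaml                                         
>  [ ] cache.json                                          
   [x] logger.ts                                           
   [x] index.txt                                           
   [x] index.toml                                          
   [x] parser.h                                            
   [x] test.json                                           
   [x] main.rs                                             
                                                           
                                                           
                                                           
                                                           
                                                           
                                                           
                                                           
                                                           
                                                           
                                                           
                                                           
                                                           


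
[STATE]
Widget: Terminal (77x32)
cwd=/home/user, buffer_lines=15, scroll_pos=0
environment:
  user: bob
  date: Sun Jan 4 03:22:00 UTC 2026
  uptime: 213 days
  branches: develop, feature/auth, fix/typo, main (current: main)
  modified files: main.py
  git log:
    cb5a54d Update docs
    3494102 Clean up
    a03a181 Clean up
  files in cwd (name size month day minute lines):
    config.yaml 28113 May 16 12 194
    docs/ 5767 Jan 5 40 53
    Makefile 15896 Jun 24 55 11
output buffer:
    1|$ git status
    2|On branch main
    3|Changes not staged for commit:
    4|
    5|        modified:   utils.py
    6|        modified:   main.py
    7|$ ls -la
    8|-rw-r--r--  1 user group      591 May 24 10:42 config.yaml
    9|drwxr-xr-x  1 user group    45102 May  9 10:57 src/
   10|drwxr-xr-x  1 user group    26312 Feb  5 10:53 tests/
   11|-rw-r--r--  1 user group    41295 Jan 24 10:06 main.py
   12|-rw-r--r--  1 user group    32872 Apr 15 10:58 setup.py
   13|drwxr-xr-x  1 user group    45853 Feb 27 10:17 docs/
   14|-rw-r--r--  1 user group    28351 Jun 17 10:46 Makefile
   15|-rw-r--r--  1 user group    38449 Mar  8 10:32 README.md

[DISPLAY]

$ git status                                                                 
On branch main                                                               
Changes not staged for commit:                                               
                                                                             
        modified:   utils.py                                                 
        modified:   main.py                                                  
$ ls -la                                                                     
-rw-r--r--  1 user group      591 May 24 10:42 config.yaml                   
drwxr-xr-x  1 user group    45102 May  9 10:57 src/                          
drwxr-xr-x  1 user group    26312 Feb  5 10:53 tests/                        
-rw-r--r--  1 user group    41295 Jan 24 10:06 main.py                       
-rw-r--r--  1 user group    32872 Apr 15 10:58 setup.py                      
drwxr-xr-x  1 user group    45853 Feb 27 10:17 docs/                         
-rw-r--r--  1 user group    28351 Jun 17 10:46 Makefile                      
-rw-r--r--  1 user group    38449 Mar  8 10:32 README.md                     
$ █                                                                          
                                                                             
                                                                             
                                                                             
                                                                             
                                                                             
                                                                             
                                                                             
                                                                             
                                                                             
                                                                             
                                                                             
                                                                             
                                                                             
                                                                             
                                                                             
                                                                             


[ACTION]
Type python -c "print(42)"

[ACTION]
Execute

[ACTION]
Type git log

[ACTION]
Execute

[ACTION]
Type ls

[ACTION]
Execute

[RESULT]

$ git status                                                                 
On branch main                                                               
Changes not staged for commit:                                               
                                                                             
        modified:   utils.py                                                 
        modified:   main.py                                                  
$ ls -la                                                                     
-rw-r--r--  1 user group      591 May 24 10:42 config.yaml                   
drwxr-xr-x  1 user group    45102 May  9 10:57 src/                          
drwxr-xr-x  1 user group    26312 Feb  5 10:53 tests/                        
-rw-r--r--  1 user group    41295 Jan 24 10:06 main.py                       
-rw-r--r--  1 user group    32872 Apr 15 10:58 setup.py                      
drwxr-xr-x  1 user group    45853 Feb 27 10:17 docs/                         
-rw-r--r--  1 user group    28351 Jun 17 10:46 Makefile                      
-rw-r--r--  1 user group    38449 Mar  8 10:32 README.md                     
$ python -c "print(42)"                                                      
42                                                                           
$ git log                                                                    
cb5a54d Update docs                                                          
3494102 Clean up                                                             
a03a181 Clean up                                                             
$ ls                                                                         
config.yaml  docs/  Makefile                                                 
$ █                                                                          
                                                                             
                                                                             
                                                                             
                                                                             
                                                                             
                                                                             
                                                                             
                                                                             


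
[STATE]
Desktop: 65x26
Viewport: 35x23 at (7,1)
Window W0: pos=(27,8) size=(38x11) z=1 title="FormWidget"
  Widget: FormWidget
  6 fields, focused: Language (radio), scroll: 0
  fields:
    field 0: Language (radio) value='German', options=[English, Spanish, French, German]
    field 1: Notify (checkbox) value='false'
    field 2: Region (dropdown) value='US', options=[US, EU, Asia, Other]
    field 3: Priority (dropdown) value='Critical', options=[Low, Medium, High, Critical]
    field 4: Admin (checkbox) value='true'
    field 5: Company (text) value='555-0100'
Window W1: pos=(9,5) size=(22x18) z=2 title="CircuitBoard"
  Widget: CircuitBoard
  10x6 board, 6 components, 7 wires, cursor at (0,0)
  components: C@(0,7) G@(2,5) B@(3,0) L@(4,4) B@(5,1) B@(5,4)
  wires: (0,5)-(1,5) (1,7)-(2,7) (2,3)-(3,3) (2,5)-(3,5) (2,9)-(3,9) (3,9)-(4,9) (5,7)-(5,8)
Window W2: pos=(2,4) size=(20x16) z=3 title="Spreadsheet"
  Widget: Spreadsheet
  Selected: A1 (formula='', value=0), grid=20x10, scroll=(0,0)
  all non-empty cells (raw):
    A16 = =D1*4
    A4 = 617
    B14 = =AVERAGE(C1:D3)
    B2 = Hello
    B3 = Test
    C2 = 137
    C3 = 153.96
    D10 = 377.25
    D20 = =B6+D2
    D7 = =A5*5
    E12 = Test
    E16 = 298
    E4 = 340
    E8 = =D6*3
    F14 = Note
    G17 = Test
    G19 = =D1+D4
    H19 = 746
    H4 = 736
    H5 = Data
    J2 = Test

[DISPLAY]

                                   
                                   
                                   
━━━━━━━━━━━━━━┓                    
eadsheet      ┃━━━━━━━━┓           
──────────────┨d       ┃           
              ┃────────┨           
   A       B  ┃ 5 6 7 8┃━━━━━━━━━━━
--------------┃        ┃rmWidget   
     [0]      ┃        ┃───────────
       0Hello ┃        ┃anguage:   
       0Test  ┃        ┃otify:     
     617      ┃    ·   ┃egion:     
       0      ┃    │   ┃riority:   
       0      ┃    ·   ┃dmin:      
       0      ┃        ┃ompany:    
       0      ┃        ┃           
       0      ┃        ┃━━━━━━━━━━━
━━━━━━━━━━━━━━┛        ┃           
  ┃Cursor: (0,0)       ┃           
  ┃                    ┃           
  ┗━━━━━━━━━━━━━━━━━━━━┛           
                                   


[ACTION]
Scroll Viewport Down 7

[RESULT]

                                   
━━━━━━━━━━━━━━┓                    
eadsheet      ┃━━━━━━━━┓           
──────────────┨d       ┃           
              ┃────────┨           
   A       B  ┃ 5 6 7 8┃━━━━━━━━━━━
--------------┃        ┃rmWidget   
     [0]      ┃        ┃───────────
       0Hello ┃        ┃anguage:   
       0Test  ┃        ┃otify:     
     617      ┃    ·   ┃egion:     
       0      ┃    │   ┃riority:   
       0      ┃    ·   ┃dmin:      
       0      ┃        ┃ompany:    
       0      ┃        ┃           
       0      ┃        ┃━━━━━━━━━━━
━━━━━━━━━━━━━━┛        ┃           
  ┃Cursor: (0,0)       ┃           
  ┃                    ┃           
  ┗━━━━━━━━━━━━━━━━━━━━┛           
                                   
                                   
                                   


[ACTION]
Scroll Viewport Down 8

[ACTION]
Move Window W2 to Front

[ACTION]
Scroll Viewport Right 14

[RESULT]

                                   
┓                                  
┃━━━━━━━━┓                         
┨d       ┃                         
┃────────┨                         
┃ 5 6 7 8┃━━━━━━━━━━━━━━━━━━━━━━━━━
┃        ┃rmWidget                 
┃        ┃─────────────────────────
┃        ┃anguage:   ( ) English  (
┃        ┃otify:     [ ]           
┃    ·   ┃egion:     [US           
┃    │   ┃riority:   [Critical     
┃    ·   ┃dmin:      [x]           
┃        ┃ompany:    [555-0100     
┃        ┃                         
┃        ┃━━━━━━━━━━━━━━━━━━━━━━━━━
┛        ┃                         
0)       ┃                         
         ┃                         
━━━━━━━━━┛                         
                                   
                                   
                                   


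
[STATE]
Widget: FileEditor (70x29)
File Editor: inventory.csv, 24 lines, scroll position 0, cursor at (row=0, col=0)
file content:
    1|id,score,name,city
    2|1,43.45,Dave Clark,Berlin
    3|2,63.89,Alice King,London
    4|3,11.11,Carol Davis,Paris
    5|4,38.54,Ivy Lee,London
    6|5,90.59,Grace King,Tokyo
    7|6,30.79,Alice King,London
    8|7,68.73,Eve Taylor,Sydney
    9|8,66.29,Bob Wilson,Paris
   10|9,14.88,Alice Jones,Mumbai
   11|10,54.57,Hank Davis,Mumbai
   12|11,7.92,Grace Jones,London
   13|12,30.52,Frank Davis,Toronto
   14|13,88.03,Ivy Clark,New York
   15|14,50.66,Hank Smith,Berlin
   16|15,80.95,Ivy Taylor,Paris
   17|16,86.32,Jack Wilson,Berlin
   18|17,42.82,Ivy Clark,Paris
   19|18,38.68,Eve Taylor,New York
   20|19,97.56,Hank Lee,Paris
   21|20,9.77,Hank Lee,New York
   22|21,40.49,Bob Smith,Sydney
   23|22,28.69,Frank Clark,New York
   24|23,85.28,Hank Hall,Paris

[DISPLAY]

█d,score,name,city                                                   ▲
1,43.45,Dave Clark,Berlin                                            █
2,63.89,Alice King,London                                            ░
3,11.11,Carol Davis,Paris                                            ░
4,38.54,Ivy Lee,London                                               ░
5,90.59,Grace King,Tokyo                                             ░
6,30.79,Alice King,London                                            ░
7,68.73,Eve Taylor,Sydney                                            ░
8,66.29,Bob Wilson,Paris                                             ░
9,14.88,Alice Jones,Mumbai                                           ░
10,54.57,Hank Davis,Mumbai                                           ░
11,7.92,Grace Jones,London                                           ░
12,30.52,Frank Davis,Toronto                                         ░
13,88.03,Ivy Clark,New York                                          ░
14,50.66,Hank Smith,Berlin                                           ░
15,80.95,Ivy Taylor,Paris                                            ░
16,86.32,Jack Wilson,Berlin                                          ░
17,42.82,Ivy Clark,Paris                                             ░
18,38.68,Eve Taylor,New York                                         ░
19,97.56,Hank Lee,Paris                                              ░
20,9.77,Hank Lee,New York                                            ░
21,40.49,Bob Smith,Sydney                                            ░
22,28.69,Frank Clark,New York                                        ░
23,85.28,Hank Hall,Paris                                             ░
                                                                     ░
                                                                     ░
                                                                     ░
                                                                     ░
                                                                     ▼


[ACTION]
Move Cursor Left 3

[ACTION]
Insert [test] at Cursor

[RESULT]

test█d,score,name,city                                               ▲
1,43.45,Dave Clark,Berlin                                            █
2,63.89,Alice King,London                                            ░
3,11.11,Carol Davis,Paris                                            ░
4,38.54,Ivy Lee,London                                               ░
5,90.59,Grace King,Tokyo                                             ░
6,30.79,Alice King,London                                            ░
7,68.73,Eve Taylor,Sydney                                            ░
8,66.29,Bob Wilson,Paris                                             ░
9,14.88,Alice Jones,Mumbai                                           ░
10,54.57,Hank Davis,Mumbai                                           ░
11,7.92,Grace Jones,London                                           ░
12,30.52,Frank Davis,Toronto                                         ░
13,88.03,Ivy Clark,New York                                          ░
14,50.66,Hank Smith,Berlin                                           ░
15,80.95,Ivy Taylor,Paris                                            ░
16,86.32,Jack Wilson,Berlin                                          ░
17,42.82,Ivy Clark,Paris                                             ░
18,38.68,Eve Taylor,New York                                         ░
19,97.56,Hank Lee,Paris                                              ░
20,9.77,Hank Lee,New York                                            ░
21,40.49,Bob Smith,Sydney                                            ░
22,28.69,Frank Clark,New York                                        ░
23,85.28,Hank Hall,Paris                                             ░
                                                                     ░
                                                                     ░
                                                                     ░
                                                                     ░
                                                                     ▼


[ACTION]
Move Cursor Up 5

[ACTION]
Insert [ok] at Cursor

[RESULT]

testok█d,score,name,city                                             ▲
1,43.45,Dave Clark,Berlin                                            █
2,63.89,Alice King,London                                            ░
3,11.11,Carol Davis,Paris                                            ░
4,38.54,Ivy Lee,London                                               ░
5,90.59,Grace King,Tokyo                                             ░
6,30.79,Alice King,London                                            ░
7,68.73,Eve Taylor,Sydney                                            ░
8,66.29,Bob Wilson,Paris                                             ░
9,14.88,Alice Jones,Mumbai                                           ░
10,54.57,Hank Davis,Mumbai                                           ░
11,7.92,Grace Jones,London                                           ░
12,30.52,Frank Davis,Toronto                                         ░
13,88.03,Ivy Clark,New York                                          ░
14,50.66,Hank Smith,Berlin                                           ░
15,80.95,Ivy Taylor,Paris                                            ░
16,86.32,Jack Wilson,Berlin                                          ░
17,42.82,Ivy Clark,Paris                                             ░
18,38.68,Eve Taylor,New York                                         ░
19,97.56,Hank Lee,Paris                                              ░
20,9.77,Hank Lee,New York                                            ░
21,40.49,Bob Smith,Sydney                                            ░
22,28.69,Frank Clark,New York                                        ░
23,85.28,Hank Hall,Paris                                             ░
                                                                     ░
                                                                     ░
                                                                     ░
                                                                     ░
                                                                     ▼
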